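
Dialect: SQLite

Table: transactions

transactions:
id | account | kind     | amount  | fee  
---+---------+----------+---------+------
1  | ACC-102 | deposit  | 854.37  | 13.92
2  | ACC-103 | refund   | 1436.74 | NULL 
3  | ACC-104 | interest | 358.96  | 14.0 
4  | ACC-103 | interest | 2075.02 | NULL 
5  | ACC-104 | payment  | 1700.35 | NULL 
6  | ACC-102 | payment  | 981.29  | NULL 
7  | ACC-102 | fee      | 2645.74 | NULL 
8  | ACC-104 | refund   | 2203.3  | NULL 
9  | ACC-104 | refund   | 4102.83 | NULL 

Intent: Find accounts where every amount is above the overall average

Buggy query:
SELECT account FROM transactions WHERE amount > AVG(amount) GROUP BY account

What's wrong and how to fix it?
Bug: WHERE evaluates per row before aggregation, so AVG() is unavailable

Fix: Use a subquery for AVG and a HAVING MIN(...) filter so the condition holds for every row in the group

Corrected query:
SELECT account FROM transactions GROUP BY account HAVING MIN(amount) > (SELECT AVG(amount) FROM transactions)

Result:
(no rows)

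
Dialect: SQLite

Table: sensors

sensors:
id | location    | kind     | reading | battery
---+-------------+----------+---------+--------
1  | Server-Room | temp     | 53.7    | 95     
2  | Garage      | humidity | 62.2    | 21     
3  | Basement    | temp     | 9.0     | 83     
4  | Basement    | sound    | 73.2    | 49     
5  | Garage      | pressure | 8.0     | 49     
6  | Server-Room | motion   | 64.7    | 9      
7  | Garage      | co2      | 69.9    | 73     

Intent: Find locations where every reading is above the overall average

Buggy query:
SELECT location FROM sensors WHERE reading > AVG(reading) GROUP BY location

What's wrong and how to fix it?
Bug: WHERE evaluates per row before aggregation, so AVG() is unavailable

Fix: Compute the overall average in a scalar subquery and compare each group's MIN against it in HAVING

Corrected query:
SELECT location FROM sensors GROUP BY location HAVING MIN(reading) > (SELECT AVG(reading) FROM sensors)

Result:
location   
-----------
Server-Room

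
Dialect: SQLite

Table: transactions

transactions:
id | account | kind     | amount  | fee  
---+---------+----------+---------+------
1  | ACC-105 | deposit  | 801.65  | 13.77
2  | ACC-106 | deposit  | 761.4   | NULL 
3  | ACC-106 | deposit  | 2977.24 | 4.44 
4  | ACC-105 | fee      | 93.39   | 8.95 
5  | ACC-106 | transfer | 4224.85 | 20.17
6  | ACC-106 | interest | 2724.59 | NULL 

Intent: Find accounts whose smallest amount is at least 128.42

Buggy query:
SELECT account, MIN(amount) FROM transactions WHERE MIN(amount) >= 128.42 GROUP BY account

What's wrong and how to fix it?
Bug: Aggregates like MIN are computed per group after WHERE runs

Fix: Replace WHERE with HAVING after the GROUP BY

Corrected query:
SELECT account, MIN(amount) FROM transactions GROUP BY account HAVING MIN(amount) >= 128.42

Result:
account | MIN(amount)
--------+------------
ACC-106 | 761.4      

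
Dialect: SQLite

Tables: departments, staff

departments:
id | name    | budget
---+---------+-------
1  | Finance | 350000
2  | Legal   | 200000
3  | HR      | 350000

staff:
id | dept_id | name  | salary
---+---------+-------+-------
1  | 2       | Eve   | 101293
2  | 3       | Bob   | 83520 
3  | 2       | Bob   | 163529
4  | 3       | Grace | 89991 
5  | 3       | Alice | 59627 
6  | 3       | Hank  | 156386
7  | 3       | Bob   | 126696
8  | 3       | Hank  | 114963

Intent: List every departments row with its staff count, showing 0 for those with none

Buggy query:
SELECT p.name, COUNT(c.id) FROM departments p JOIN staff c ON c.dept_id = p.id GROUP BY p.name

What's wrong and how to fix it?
Bug: An inner join excludes parents with zero children

Fix: Switch to LEFT JOIN to retain unmatched parent rows

Corrected query:
SELECT p.name, COUNT(c.id) FROM departments p LEFT JOIN staff c ON c.dept_id = p.id GROUP BY p.name

Result:
name    | COUNT(c.id)
--------+------------
Finance | 0          
HR      | 6          
Legal   | 2          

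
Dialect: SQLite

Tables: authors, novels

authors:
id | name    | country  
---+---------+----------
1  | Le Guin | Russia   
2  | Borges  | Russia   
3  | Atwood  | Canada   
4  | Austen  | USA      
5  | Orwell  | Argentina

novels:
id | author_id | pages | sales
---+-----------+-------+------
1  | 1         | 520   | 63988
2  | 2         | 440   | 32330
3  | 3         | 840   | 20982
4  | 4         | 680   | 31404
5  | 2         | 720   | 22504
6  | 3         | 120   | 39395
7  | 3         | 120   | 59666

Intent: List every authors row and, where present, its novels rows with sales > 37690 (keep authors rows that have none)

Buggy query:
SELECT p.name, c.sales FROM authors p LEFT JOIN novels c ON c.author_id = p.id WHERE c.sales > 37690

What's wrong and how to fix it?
Bug: Filtering c.sales in WHERE discards the NULL rows produced by LEFT JOIN, turning it into an inner join

Fix: Put 'c.sales > 37690' in the JOIN's ON clause instead of WHERE

Corrected query:
SELECT p.name, c.sales FROM authors p LEFT JOIN novels c ON c.author_id = p.id AND c.sales > 37690

Result:
name    | sales
--------+------
Le Guin | 63988
Borges  | NULL 
Atwood  | 39395
Atwood  | 59666
Austen  | NULL 
Orwell  | NULL 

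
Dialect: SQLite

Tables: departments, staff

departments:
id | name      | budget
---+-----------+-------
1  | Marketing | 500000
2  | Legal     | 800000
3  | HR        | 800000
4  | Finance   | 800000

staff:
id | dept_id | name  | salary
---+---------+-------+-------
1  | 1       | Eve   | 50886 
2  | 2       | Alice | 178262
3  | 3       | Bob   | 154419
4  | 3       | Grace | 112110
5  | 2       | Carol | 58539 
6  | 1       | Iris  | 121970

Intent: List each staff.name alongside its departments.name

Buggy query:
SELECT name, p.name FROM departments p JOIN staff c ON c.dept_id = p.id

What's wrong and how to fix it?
Bug: 'name' exists in both joined tables, so the database can't tell which one is meant

Fix: Qualify the column with its table alias (c.name)

Corrected query:
SELECT c.name, p.name FROM departments p JOIN staff c ON c.dept_id = p.id

Result:
name  | name     
------+----------
Eve   | Marketing
Alice | Legal    
Bob   | HR       
Grace | HR       
Carol | Legal    
Iris  | Marketing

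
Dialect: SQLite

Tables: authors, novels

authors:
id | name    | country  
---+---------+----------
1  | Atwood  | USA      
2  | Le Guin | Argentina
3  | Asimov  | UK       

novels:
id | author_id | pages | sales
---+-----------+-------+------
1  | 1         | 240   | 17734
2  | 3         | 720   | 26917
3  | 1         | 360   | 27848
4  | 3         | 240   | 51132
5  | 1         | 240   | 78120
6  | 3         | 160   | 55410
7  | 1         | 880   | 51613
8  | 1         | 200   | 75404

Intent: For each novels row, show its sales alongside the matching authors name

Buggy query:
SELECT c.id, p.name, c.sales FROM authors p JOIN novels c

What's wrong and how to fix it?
Bug: Missing join condition: each novels row is matched to all authors rows instead of just its own

Fix: Add ON c.author_id = p.id to the JOIN

Corrected query:
SELECT c.id, p.name, c.sales FROM authors p JOIN novels c ON c.author_id = p.id

Result:
id | name   | sales
---+--------+------
1  | Atwood | 17734
2  | Asimov | 26917
3  | Atwood | 27848
4  | Asimov | 51132
5  | Atwood | 78120
6  | Asimov | 55410
7  | Atwood | 51613
8  | Atwood | 75404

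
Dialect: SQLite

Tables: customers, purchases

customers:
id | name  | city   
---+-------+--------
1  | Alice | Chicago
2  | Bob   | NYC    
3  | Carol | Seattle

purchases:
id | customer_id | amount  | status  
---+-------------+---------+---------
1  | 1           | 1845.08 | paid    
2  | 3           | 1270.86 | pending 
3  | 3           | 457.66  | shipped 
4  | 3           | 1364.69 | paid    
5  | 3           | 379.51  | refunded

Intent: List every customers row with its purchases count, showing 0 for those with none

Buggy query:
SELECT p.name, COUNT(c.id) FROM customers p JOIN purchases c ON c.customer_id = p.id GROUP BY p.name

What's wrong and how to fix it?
Bug: An inner join excludes parents with zero children

Fix: Switch to LEFT JOIN to retain unmatched parent rows

Corrected query:
SELECT p.name, COUNT(c.id) FROM customers p LEFT JOIN purchases c ON c.customer_id = p.id GROUP BY p.name

Result:
name  | COUNT(c.id)
------+------------
Alice | 1          
Bob   | 0          
Carol | 4          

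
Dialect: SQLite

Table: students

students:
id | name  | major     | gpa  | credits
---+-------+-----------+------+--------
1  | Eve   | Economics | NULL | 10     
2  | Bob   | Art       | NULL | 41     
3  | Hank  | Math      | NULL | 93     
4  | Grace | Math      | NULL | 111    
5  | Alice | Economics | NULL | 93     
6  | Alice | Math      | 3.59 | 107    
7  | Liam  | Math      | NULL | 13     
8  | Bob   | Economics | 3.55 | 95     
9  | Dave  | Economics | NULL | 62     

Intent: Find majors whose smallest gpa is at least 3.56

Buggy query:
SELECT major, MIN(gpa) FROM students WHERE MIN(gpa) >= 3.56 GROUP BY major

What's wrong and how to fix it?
Bug: MIN() in WHERE is a misuse of aggregate

Fix: Replace WHERE with HAVING after the GROUP BY

Corrected query:
SELECT major, MIN(gpa) FROM students GROUP BY major HAVING MIN(gpa) >= 3.56

Result:
major | MIN(gpa)
------+---------
Math  | 3.59    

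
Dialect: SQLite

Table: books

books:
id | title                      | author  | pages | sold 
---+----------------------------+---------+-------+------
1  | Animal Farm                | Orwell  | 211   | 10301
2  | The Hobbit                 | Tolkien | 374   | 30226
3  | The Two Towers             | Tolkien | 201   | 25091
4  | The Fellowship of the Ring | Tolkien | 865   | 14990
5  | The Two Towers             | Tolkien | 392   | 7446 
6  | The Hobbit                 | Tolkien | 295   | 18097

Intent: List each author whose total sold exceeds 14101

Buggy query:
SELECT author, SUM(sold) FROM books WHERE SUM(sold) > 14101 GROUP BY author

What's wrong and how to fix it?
Bug: WHERE runs before GROUP BY, so aggregates aren't available there

Fix: Move the aggregate condition to a HAVING clause

Corrected query:
SELECT author, SUM(sold) FROM books GROUP BY author HAVING SUM(sold) > 14101

Result:
author  | SUM(sold)
--------+----------
Tolkien | 95850    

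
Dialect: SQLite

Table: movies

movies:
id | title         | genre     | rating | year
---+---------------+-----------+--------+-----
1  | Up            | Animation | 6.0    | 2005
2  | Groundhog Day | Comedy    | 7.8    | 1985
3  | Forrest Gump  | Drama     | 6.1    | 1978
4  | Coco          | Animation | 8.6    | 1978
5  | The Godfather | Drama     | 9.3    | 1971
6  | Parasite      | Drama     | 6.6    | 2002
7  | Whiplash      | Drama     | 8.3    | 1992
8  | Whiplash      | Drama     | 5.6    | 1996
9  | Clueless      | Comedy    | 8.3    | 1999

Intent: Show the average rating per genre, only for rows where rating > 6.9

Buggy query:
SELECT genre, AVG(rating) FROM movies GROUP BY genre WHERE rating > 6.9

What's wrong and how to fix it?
Bug: WHERE cannot follow GROUP BY

Fix: Move the WHERE clause before GROUP BY

Corrected query:
SELECT genre, AVG(rating) FROM movies WHERE rating > 6.9 GROUP BY genre

Result:
genre     | AVG(rating)
----------+------------
Animation | 8.6        
Comedy    | 8.05       
Drama     | 8.8        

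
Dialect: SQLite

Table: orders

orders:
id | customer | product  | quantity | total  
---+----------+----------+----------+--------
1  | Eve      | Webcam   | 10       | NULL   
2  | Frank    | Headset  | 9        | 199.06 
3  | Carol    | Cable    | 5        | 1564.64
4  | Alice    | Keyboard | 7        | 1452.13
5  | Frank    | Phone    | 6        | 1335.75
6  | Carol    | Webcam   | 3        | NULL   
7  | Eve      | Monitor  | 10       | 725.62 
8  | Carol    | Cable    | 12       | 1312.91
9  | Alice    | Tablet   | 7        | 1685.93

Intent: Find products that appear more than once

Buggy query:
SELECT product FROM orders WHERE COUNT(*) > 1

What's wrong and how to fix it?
Bug: WHERE can't reference COUNT(*); aggregates are computed after WHERE

Fix: GROUP BY product, then filter groups with HAVING COUNT(*) > 1

Corrected query:
SELECT product FROM orders GROUP BY product HAVING COUNT(*) > 1

Result:
product
-------
Cable  
Webcam 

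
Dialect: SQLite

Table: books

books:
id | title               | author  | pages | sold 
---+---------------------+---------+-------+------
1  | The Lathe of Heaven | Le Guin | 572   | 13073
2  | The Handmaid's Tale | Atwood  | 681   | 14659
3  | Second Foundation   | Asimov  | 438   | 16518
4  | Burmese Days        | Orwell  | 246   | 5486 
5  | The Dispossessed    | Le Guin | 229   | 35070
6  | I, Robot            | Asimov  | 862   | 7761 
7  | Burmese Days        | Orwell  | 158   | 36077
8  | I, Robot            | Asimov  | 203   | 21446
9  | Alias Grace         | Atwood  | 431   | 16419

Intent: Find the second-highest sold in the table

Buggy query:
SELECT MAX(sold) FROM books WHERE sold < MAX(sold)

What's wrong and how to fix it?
Bug: MAX(sold) on the right of the comparison is an aggregate-in-WHERE error

Fix: Compute the overall MAX in a subquery, then take MAX of rows below it

Corrected query:
SELECT MAX(sold) FROM books WHERE sold < (SELECT MAX(sold) FROM books)

Result:
MAX(sold)
---------
35070    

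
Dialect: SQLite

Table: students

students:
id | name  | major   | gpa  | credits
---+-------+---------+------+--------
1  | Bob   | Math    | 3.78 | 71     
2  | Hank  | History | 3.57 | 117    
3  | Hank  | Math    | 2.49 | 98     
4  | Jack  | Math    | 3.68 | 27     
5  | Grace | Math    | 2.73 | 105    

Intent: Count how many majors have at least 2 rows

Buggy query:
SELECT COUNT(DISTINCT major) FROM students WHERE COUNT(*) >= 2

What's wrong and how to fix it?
Bug: WHERE filters individual rows, not groups, so a group-level COUNT is invalid there

Fix: Group first with HAVING COUNT(*) >= 2, then COUNT the resulting groups

Corrected query:
SELECT COUNT(*) FROM (SELECT major FROM students GROUP BY major HAVING COUNT(*) >= 2)

Result:
COUNT(*)
--------
1       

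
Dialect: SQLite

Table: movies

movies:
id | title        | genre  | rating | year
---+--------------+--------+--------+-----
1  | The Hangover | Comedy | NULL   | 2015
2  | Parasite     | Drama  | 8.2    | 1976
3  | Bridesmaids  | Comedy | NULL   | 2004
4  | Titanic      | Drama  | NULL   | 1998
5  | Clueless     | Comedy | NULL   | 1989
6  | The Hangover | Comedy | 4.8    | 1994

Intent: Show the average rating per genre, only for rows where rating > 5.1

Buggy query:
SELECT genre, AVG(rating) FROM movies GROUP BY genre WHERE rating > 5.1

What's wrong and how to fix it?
Bug: Row-level WHERE must come before GROUP BY in the clause order

Fix: Place WHERE between FROM and GROUP BY

Corrected query:
SELECT genre, AVG(rating) FROM movies WHERE rating > 5.1 GROUP BY genre

Result:
genre | AVG(rating)
------+------------
Drama | 8.2        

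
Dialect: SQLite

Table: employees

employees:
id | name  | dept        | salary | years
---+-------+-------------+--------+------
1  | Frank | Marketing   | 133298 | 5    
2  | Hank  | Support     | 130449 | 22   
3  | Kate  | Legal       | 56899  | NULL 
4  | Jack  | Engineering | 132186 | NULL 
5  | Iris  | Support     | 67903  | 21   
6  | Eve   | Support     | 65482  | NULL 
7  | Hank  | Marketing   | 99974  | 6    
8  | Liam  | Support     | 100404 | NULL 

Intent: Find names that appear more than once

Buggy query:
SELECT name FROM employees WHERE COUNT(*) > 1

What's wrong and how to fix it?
Bug: WHERE can't reference COUNT(*); aggregates are computed after WHERE

Fix: Group first, then use HAVING for the count condition

Corrected query:
SELECT name FROM employees GROUP BY name HAVING COUNT(*) > 1

Result:
name
----
Hank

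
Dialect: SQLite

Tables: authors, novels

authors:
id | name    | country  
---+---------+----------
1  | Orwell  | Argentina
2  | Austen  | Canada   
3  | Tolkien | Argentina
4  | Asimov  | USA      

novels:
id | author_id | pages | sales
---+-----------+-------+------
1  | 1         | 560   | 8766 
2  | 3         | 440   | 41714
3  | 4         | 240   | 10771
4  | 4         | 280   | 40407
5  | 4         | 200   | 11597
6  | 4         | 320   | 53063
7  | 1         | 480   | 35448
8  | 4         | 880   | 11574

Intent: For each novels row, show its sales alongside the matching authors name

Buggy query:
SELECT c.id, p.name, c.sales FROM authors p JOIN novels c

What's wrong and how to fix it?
Bug: JOIN with no ON clause produces a cartesian product; every novels row pairs with every authors row

Fix: Add ON c.author_id = p.id to the JOIN

Corrected query:
SELECT c.id, p.name, c.sales FROM authors p JOIN novels c ON c.author_id = p.id

Result:
id | name    | sales
---+---------+------
1  | Orwell  | 8766 
2  | Tolkien | 41714
3  | Asimov  | 10771
4  | Asimov  | 40407
5  | Asimov  | 11597
6  | Asimov  | 53063
7  | Orwell  | 35448
8  | Asimov  | 11574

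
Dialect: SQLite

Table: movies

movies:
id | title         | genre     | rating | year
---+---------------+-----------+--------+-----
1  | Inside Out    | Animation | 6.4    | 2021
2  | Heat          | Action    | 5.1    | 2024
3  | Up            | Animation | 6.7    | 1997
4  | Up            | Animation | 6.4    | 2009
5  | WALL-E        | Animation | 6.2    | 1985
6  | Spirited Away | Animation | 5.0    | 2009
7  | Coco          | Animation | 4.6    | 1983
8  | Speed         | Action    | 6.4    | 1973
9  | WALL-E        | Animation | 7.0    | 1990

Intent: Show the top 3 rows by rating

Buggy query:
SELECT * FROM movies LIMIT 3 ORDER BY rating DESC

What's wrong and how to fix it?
Bug: LIMIT must come after ORDER BY

Fix: Sort with ORDER BY, then apply LIMIT

Corrected query:
SELECT * FROM movies ORDER BY rating DESC LIMIT 3

Result:
id | title      | genre     | rating | year
---+------------+-----------+--------+-----
9  | WALL-E     | Animation | 7      | 1990
3  | Up         | Animation | 6.7    | 1997
1  | Inside Out | Animation | 6.4    | 2021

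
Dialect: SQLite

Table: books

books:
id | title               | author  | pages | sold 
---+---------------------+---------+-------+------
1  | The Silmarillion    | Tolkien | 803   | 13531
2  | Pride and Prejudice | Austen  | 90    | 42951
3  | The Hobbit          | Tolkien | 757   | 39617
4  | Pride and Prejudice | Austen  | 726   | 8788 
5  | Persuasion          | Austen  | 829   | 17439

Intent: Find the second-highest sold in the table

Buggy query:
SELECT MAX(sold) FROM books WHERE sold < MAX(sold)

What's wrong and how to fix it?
Bug: The inner MAX is an aggregate inside WHERE, which is not allowed

Fix: Compute the overall MAX in a subquery, then take MAX of rows below it

Corrected query:
SELECT MAX(sold) FROM books WHERE sold < (SELECT MAX(sold) FROM books)

Result:
MAX(sold)
---------
39617    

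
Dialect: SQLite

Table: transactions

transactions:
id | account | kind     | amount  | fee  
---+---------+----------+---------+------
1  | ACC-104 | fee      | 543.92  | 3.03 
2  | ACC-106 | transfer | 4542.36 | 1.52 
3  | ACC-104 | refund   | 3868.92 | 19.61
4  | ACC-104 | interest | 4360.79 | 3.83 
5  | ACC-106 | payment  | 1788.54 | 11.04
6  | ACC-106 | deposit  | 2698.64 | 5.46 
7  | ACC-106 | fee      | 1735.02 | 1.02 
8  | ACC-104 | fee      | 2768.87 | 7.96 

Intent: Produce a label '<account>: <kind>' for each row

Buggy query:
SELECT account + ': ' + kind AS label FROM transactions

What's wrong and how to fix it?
Bug: SQLite uses || for string concatenation; + coerces text to numbers (yielding 0)

Fix: Use the || operator for string concatenation

Corrected query:
SELECT account || ': ' || kind AS label FROM transactions

Result:
label            
-----------------
ACC-104: fee     
ACC-106: transfer
ACC-104: refund  
ACC-104: interest
ACC-106: payment 
ACC-106: deposit 
ACC-106: fee     
ACC-104: fee     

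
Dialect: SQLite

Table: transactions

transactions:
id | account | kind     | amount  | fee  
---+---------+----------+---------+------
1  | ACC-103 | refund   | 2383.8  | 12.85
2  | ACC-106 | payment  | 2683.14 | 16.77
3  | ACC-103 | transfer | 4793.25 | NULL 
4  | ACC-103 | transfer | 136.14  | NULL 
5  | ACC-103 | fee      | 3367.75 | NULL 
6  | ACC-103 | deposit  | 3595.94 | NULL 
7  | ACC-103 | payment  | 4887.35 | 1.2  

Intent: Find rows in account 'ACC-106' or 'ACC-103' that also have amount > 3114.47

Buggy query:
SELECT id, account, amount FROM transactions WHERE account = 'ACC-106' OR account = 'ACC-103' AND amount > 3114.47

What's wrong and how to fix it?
Bug: AND binds tighter than OR, so this parses as account = 'ACC-106' OR (account = 'ACC-103' AND amount > 3114.47)

Fix: Group the OR with parentheses (or use IN), then AND the threshold

Corrected query:
SELECT id, account, amount FROM transactions WHERE (account = 'ACC-106' OR account = 'ACC-103') AND amount > 3114.47

Result:
id | account | amount 
---+---------+--------
3  | ACC-103 | 4793.25
5  | ACC-103 | 3367.75
6  | ACC-103 | 3595.94
7  | ACC-103 | 4887.35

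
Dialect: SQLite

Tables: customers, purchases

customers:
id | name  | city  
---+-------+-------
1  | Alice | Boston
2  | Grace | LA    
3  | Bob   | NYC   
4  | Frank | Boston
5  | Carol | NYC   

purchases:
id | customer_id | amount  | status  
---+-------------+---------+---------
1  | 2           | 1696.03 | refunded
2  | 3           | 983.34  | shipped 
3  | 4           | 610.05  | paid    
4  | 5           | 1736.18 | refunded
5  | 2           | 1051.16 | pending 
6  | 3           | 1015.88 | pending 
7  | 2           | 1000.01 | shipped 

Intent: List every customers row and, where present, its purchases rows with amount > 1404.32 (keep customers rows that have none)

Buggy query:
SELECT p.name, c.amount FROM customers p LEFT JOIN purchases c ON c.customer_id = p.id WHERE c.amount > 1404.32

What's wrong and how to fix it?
Bug: Filtering c.amount in WHERE discards the NULL rows produced by LEFT JOIN, turning it into an inner join

Fix: Put 'c.amount > 1404.32' in the JOIN's ON clause instead of WHERE

Corrected query:
SELECT p.name, c.amount FROM customers p LEFT JOIN purchases c ON c.customer_id = p.id AND c.amount > 1404.32

Result:
name  | amount 
------+--------
Alice | NULL   
Grace | 1696.03
Bob   | NULL   
Frank | NULL   
Carol | 1736.18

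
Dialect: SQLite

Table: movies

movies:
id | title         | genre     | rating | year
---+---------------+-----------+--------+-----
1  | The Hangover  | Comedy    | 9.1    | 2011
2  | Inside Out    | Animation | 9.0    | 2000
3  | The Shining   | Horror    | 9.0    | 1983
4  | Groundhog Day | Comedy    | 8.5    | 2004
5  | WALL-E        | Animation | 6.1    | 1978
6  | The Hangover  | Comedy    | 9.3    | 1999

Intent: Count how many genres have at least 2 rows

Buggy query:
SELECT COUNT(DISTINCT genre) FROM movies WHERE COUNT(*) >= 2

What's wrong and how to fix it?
Bug: COUNT(*) cannot appear in WHERE; the per-group count doesn't exist yet

Fix: Group first with HAVING COUNT(*) >= 2, then COUNT the resulting groups

Corrected query:
SELECT COUNT(*) FROM (SELECT genre FROM movies GROUP BY genre HAVING COUNT(*) >= 2)

Result:
COUNT(*)
--------
2       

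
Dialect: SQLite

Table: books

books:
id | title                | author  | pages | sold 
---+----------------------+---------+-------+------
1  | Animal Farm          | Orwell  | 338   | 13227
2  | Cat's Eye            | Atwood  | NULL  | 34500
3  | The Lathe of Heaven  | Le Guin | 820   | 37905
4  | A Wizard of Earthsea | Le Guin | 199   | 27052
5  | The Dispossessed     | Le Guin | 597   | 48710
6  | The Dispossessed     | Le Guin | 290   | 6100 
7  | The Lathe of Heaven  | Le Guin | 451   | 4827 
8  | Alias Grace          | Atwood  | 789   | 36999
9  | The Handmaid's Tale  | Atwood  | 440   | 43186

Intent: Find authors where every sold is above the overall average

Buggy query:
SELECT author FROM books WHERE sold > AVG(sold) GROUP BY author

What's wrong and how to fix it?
Bug: AVG() is an aggregate; it can't sit directly in WHERE

Fix: Use a subquery for AVG and a HAVING MIN(...) filter so the condition holds for every row in the group

Corrected query:
SELECT author FROM books GROUP BY author HAVING MIN(sold) > (SELECT AVG(sold) FROM books)

Result:
author
------
Atwood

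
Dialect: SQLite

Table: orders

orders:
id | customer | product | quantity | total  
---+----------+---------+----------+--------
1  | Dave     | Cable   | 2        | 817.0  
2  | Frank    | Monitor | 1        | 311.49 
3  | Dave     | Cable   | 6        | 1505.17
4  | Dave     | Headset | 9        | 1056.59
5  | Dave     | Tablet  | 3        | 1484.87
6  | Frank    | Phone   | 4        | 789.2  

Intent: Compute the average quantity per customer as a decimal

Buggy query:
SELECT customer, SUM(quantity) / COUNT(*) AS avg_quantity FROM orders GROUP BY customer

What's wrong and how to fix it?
Bug: SUM(quantity) and COUNT(*) are both integers; the division truncates the fractional part

Fix: Multiply by 1.0 (or CAST to REAL) to force floating-point division

Corrected query:
SELECT customer, SUM(quantity) * 1.0 / COUNT(*) AS avg_quantity FROM orders GROUP BY customer

Result:
customer | avg_quantity
---------+-------------
Dave     | 5           
Frank    | 2.5         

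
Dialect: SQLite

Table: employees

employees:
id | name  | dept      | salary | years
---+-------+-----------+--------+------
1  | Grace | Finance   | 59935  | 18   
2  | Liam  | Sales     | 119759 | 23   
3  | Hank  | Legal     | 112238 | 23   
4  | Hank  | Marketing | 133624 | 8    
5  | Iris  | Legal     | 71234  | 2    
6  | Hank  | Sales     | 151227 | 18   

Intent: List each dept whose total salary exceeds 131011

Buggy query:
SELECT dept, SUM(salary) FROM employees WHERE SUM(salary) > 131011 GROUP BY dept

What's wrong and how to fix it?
Bug: Aggregate functions cannot appear in a WHERE clause

Fix: Use HAVING (which filters groups after aggregation) instead of WHERE

Corrected query:
SELECT dept, SUM(salary) FROM employees GROUP BY dept HAVING SUM(salary) > 131011

Result:
dept      | SUM(salary)
----------+------------
Legal     | 183472     
Marketing | 133624     
Sales     | 270986     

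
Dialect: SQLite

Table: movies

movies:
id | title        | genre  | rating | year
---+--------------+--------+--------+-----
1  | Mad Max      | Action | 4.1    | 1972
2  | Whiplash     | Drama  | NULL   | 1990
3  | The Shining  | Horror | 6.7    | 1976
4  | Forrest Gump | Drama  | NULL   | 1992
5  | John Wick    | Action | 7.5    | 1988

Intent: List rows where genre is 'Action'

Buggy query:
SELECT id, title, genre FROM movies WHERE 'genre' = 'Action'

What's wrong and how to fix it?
Bug: 'genre' in single quotes is a string literal, not the column; the comparison is literal-vs-literal and never true

Fix: Reference the column as genre without single quotes

Corrected query:
SELECT id, title, genre FROM movies WHERE genre = 'Action'

Result:
id | title     | genre 
---+-----------+-------
1  | Mad Max   | Action
5  | John Wick | Action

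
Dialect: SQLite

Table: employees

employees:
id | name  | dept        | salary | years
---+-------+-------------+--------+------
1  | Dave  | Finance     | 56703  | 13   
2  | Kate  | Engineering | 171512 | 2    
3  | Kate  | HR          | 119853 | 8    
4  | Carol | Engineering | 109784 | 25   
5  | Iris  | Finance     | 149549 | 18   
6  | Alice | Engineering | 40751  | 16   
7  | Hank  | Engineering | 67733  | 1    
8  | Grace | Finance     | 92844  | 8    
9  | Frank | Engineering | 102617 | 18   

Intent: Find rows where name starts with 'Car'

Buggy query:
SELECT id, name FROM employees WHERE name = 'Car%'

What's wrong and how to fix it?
Bug: Wildcards only work with LIKE; '=' treats '%' as a literal character

Fix: Replace '=' with LIKE so 'Car%' is treated as a pattern

Corrected query:
SELECT id, name FROM employees WHERE name LIKE 'Car%'

Result:
id | name 
---+------
4  | Carol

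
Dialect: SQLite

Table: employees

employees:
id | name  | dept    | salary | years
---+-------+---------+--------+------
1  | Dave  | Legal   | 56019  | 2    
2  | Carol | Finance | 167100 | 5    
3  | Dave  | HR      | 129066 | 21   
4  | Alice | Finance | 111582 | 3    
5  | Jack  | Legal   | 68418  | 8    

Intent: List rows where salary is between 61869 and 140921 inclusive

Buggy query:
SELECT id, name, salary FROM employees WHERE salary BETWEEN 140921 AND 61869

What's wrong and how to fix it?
Bug: BETWEEN expects the lower bound first; with 140921 AND 61869 the range is empty

Fix: Write BETWEEN 61869 AND 140921

Corrected query:
SELECT id, name, salary FROM employees WHERE salary BETWEEN 61869 AND 140921

Result:
id | name  | salary
---+-------+-------
3  | Dave  | 129066
4  | Alice | 111582
5  | Jack  | 68418 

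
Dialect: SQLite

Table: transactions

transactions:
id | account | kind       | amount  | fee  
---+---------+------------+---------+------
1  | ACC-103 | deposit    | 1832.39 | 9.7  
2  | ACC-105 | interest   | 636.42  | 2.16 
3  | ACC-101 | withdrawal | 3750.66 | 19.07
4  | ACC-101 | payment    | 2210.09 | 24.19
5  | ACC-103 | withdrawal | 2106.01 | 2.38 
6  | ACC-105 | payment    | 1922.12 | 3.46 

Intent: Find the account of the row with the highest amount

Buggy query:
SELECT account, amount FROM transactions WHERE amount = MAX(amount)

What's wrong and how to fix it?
Bug: MAX(amount) is an aggregate and cannot be used directly in WHERE

Fix: Use a subquery: WHERE amount = (SELECT MAX(amount) FROM transactions)

Corrected query:
SELECT account, amount FROM transactions WHERE amount = (SELECT MAX(amount) FROM transactions)

Result:
account | amount 
--------+--------
ACC-101 | 3750.66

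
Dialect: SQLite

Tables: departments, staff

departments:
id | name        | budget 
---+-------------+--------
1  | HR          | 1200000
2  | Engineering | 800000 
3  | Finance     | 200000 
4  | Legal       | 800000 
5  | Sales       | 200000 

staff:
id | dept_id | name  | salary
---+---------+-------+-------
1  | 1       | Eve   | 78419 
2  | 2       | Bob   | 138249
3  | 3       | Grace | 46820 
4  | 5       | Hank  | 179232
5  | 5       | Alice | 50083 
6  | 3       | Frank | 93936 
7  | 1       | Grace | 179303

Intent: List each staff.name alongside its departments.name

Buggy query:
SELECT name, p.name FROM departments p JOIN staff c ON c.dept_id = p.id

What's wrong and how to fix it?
Bug: 'name' exists in both joined tables, so the database can't tell which one is meant

Fix: Prefix ambiguous columns with the table alias

Corrected query:
SELECT c.name, p.name FROM departments p JOIN staff c ON c.dept_id = p.id

Result:
name  | name       
------+------------
Eve   | HR         
Bob   | Engineering
Grace | Finance    
Hank  | Sales      
Alice | Sales      
Frank | Finance    
Grace | HR         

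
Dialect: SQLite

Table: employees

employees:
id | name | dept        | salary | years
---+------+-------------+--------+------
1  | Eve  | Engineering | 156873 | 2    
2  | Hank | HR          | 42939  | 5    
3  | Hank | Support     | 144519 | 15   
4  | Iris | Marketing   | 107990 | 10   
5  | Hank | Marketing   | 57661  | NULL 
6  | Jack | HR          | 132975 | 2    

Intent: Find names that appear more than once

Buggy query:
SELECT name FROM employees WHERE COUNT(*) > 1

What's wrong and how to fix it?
Bug: COUNT(*) is an aggregate and cannot be used in WHERE

Fix: Group first, then use HAVING for the count condition

Corrected query:
SELECT name FROM employees GROUP BY name HAVING COUNT(*) > 1

Result:
name
----
Hank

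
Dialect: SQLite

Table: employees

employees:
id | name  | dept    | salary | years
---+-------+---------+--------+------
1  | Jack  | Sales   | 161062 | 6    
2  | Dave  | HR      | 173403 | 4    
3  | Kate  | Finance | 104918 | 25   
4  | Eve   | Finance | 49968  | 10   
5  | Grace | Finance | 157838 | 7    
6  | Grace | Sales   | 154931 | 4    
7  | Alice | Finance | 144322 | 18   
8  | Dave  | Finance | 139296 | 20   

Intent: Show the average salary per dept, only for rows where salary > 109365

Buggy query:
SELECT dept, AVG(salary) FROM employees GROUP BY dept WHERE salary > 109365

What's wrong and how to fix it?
Bug: WHERE cannot follow GROUP BY

Fix: Move the WHERE clause before GROUP BY

Corrected query:
SELECT dept, AVG(salary) FROM employees WHERE salary > 109365 GROUP BY dept

Result:
dept    | AVG(salary)
--------+------------
Finance | 147152     
HR      | 173403     
Sales   | 157996.5   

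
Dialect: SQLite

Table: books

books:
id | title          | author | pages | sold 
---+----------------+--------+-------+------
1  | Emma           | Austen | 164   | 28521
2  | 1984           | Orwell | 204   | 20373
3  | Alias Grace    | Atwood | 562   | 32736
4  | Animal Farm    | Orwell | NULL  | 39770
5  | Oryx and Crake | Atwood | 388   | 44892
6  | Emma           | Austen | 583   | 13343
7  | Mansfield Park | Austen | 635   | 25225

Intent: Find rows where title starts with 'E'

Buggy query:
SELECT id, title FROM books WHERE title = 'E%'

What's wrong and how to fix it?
Bug: Wildcards only work with LIKE; '=' treats '%' as a literal character

Fix: Use LIKE for wildcard pattern matching

Corrected query:
SELECT id, title FROM books WHERE title LIKE 'E%'

Result:
id | title
---+------
1  | Emma 
6  | Emma 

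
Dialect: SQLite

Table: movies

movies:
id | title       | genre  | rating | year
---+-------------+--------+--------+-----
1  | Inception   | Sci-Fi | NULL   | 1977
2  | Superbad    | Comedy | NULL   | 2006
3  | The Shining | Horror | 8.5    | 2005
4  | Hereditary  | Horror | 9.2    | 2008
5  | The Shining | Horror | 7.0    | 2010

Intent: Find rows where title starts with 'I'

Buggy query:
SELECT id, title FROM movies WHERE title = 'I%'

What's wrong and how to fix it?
Bug: '=' compares the literal string including the % character; pattern matching needs LIKE

Fix: Replace '=' with LIKE so 'I%' is treated as a pattern

Corrected query:
SELECT id, title FROM movies WHERE title LIKE 'I%'

Result:
id | title    
---+----------
1  | Inception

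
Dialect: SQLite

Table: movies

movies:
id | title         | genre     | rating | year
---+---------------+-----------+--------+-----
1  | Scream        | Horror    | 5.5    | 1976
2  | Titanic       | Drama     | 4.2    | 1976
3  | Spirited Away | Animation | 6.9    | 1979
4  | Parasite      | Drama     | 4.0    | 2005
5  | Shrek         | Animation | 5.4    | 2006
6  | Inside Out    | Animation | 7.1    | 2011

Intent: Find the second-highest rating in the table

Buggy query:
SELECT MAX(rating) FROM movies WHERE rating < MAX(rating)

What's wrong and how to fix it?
Bug: MAX(rating) on the right of the comparison is an aggregate-in-WHERE error

Fix: Put the inner MAX in a scalar subquery

Corrected query:
SELECT MAX(rating) FROM movies WHERE rating < (SELECT MAX(rating) FROM movies)

Result:
MAX(rating)
-----------
6.9        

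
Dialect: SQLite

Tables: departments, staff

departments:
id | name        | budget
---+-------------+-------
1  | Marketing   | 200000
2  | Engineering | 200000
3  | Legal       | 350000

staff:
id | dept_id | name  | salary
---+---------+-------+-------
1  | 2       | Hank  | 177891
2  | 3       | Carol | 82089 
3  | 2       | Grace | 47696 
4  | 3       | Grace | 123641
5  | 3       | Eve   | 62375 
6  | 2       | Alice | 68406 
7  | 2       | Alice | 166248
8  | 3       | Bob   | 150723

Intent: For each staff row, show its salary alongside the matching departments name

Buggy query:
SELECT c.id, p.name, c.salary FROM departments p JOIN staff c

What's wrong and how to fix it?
Bug: JOIN with no ON clause produces a cartesian product; every staff row pairs with every departments row

Fix: Add ON c.dept_id = p.id to the JOIN

Corrected query:
SELECT c.id, p.name, c.salary FROM departments p JOIN staff c ON c.dept_id = p.id

Result:
id | name        | salary
---+-------------+-------
1  | Engineering | 177891
2  | Legal       | 82089 
3  | Engineering | 47696 
4  | Legal       | 123641
5  | Legal       | 62375 
6  | Engineering | 68406 
7  | Engineering | 166248
8  | Legal       | 150723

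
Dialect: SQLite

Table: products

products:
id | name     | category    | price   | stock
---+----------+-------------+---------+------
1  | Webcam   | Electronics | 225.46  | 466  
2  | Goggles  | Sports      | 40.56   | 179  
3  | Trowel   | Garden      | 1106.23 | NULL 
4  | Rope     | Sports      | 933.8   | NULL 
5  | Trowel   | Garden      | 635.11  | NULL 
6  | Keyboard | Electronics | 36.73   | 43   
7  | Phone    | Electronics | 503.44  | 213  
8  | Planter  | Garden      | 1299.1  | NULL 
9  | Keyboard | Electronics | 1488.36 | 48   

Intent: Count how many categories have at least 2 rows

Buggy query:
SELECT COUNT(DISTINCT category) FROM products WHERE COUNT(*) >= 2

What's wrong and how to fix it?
Bug: COUNT(*) cannot appear in WHERE; the per-group count doesn't exist yet

Fix: Use a subquery that GROUPs and filters with HAVING, then count its rows

Corrected query:
SELECT COUNT(*) FROM (SELECT category FROM products GROUP BY category HAVING COUNT(*) >= 2)

Result:
COUNT(*)
--------
3       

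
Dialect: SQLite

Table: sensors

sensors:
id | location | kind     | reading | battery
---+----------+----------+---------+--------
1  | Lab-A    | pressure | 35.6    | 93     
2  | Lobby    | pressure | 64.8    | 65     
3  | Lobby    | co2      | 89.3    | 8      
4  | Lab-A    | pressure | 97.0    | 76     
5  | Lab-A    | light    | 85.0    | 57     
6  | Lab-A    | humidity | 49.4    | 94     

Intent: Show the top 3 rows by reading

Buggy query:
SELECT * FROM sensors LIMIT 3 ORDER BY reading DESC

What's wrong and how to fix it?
Bug: LIMIT must come after ORDER BY

Fix: Sort with ORDER BY, then apply LIMIT

Corrected query:
SELECT * FROM sensors ORDER BY reading DESC LIMIT 3

Result:
id | location | kind     | reading | battery
---+----------+----------+---------+--------
4  | Lab-A    | pressure | 97      | 76     
3  | Lobby    | co2      | 89.3    | 8      
5  | Lab-A    | light    | 85      | 57     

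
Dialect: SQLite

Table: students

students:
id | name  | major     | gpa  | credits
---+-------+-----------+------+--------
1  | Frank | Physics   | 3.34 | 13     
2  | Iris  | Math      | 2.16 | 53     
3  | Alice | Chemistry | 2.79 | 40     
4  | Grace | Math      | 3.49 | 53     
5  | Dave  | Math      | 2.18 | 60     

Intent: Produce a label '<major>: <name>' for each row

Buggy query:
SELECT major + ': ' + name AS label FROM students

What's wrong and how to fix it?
Bug: SQLite uses || for string concatenation; + coerces text to numbers (yielding 0)

Fix: Use the || operator for string concatenation

Corrected query:
SELECT major || ': ' || name AS label FROM students

Result:
label           
----------------
Physics: Frank  
Math: Iris      
Chemistry: Alice
Math: Grace     
Math: Dave      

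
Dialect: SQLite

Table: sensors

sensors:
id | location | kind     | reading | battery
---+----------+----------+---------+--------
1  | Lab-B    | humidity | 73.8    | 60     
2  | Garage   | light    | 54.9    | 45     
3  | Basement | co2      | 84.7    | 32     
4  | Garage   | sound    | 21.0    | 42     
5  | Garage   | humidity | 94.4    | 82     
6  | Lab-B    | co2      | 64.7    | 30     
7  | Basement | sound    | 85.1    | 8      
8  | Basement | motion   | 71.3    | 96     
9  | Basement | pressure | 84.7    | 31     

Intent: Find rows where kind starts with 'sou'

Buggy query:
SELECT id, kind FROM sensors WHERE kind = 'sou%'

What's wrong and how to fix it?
Bug: '=' compares the literal string including the % character; pattern matching needs LIKE

Fix: Use LIKE for wildcard pattern matching

Corrected query:
SELECT id, kind FROM sensors WHERE kind LIKE 'sou%'

Result:
id | kind 
---+------
4  | sound
7  | sound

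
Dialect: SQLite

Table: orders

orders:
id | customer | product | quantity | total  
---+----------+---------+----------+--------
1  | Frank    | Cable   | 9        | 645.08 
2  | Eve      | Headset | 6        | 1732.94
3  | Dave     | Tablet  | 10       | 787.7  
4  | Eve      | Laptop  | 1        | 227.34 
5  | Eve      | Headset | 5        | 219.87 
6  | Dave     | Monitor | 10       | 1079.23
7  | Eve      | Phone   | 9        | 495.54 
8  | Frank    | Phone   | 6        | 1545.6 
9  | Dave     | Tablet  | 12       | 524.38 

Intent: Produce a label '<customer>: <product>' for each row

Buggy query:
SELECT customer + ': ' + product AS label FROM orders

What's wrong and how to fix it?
Bug: SQLite uses || for string concatenation; + coerces text to numbers (yielding 0)

Fix: Replace + with || to concatenate text

Corrected query:
SELECT customer || ': ' || product AS label FROM orders

Result:
label        
-------------
Frank: Cable 
Eve: Headset 
Dave: Tablet 
Eve: Laptop  
Eve: Headset 
Dave: Monitor
Eve: Phone   
Frank: Phone 
Dave: Tablet 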